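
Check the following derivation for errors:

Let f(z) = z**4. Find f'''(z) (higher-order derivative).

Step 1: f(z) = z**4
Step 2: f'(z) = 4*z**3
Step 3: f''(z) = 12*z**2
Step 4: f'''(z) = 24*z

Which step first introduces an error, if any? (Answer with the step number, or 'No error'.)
No error

All steps in this derivation are correct.
The final answer f'''(z) = 24*z is valid.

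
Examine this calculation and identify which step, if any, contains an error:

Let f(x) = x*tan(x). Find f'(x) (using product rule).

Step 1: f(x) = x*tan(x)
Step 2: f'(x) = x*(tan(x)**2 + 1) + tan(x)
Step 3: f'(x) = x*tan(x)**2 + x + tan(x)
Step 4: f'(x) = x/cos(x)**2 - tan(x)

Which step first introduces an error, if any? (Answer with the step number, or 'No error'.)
Step 4

Step 4 is incorrect due to a sign flip.
The step shows: x/cos(x)**2 - tan(x)
The correct value should be: x/cos(x)**2 + tan(x)

Explanation: The sign of one term was flipped: the term tan(x) was incorrectly written as -tan(x)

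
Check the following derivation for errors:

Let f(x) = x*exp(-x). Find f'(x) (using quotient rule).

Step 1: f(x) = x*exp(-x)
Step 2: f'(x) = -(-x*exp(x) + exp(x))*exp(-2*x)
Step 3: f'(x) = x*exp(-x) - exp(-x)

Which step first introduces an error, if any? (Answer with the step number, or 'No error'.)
Step 2

Step 2 is incorrect due to a sign flip.
The step shows: -(-x*exp(x) + exp(x))*exp(-2*x)
The correct value should be: (-x*exp(x) + exp(x))*exp(-2*x)

Explanation: The sign of the whole expression was flipped: the term (-x*exp(x) + exp(x))*exp(-2*x) was incorrectly written as -(-x*exp(x) + exp(x))*exp(-2*x)
The later steps are derived from this incorrect expression, so the error originates in Step 2.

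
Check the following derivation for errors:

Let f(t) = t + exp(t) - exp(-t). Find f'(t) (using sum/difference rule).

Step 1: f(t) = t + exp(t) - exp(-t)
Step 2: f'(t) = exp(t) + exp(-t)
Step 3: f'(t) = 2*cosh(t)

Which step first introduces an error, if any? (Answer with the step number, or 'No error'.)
Step 2

Step 2 is incorrect due to a dropped term.
The step shows: exp(t) + exp(-t)
The correct value should be: exp(t) + 1 + exp(-t)

Explanation: A term was dropped: the term 1 was incorrectly omitted
The later steps are derived from this incorrect expression, so the error originates in Step 2.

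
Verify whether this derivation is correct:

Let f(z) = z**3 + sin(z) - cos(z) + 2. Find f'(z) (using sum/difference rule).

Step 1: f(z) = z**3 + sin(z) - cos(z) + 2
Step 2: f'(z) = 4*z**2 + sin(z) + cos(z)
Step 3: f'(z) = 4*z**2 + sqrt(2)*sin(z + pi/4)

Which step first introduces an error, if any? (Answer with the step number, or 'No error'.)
Step 2

Step 2 is incorrect due to a wrong coefficient.
The step shows: 4*z**2 + sin(z) + cos(z)
The correct value should be: 3*z**2 + sin(z) + cos(z)

Explanation: The coefficient 3 was incorrectly written as 4: the term 3*z**2 was incorrectly written as 4*z**2
The later steps are derived from this incorrect expression, so the error originates in Step 2.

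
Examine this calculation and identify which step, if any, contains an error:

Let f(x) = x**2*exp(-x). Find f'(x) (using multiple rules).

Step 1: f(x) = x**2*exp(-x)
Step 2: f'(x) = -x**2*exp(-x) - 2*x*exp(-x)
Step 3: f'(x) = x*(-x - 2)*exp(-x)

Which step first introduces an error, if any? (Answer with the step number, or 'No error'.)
Step 2

Step 2 is incorrect due to a sign flip.
The step shows: -x**2*exp(-x) - 2*x*exp(-x)
The correct value should be: -x**2*exp(-x) + 2*x*exp(-x)

Explanation: The sign of one term was flipped: the term 2*x*exp(-x) was incorrectly written as -2*x*exp(-x)
The later steps are derived from this incorrect expression, so the error originates in Step 2.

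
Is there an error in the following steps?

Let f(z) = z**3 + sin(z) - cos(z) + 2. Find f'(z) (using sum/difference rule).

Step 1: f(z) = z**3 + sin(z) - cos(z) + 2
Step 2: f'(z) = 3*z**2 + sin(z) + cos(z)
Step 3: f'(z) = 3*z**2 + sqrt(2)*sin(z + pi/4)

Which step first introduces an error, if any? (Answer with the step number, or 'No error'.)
No error

All steps in this derivation are correct.
The final answer f'(z) = 3*z**2 + sqrt(2)*sin(z + pi/4) is valid.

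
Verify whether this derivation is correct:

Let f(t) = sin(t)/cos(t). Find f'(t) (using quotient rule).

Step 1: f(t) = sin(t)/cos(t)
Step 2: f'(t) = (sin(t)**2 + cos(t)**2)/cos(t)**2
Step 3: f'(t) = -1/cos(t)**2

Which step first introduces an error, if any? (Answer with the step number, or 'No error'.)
Step 3

Step 3 is incorrect due to a sign flip.
The step shows: -1/cos(t)**2
The correct value should be: cos(t)**(-2)

Explanation: The sign of the whole expression was flipped: the term cos(t)**(-2) was incorrectly written as -1/cos(t)**2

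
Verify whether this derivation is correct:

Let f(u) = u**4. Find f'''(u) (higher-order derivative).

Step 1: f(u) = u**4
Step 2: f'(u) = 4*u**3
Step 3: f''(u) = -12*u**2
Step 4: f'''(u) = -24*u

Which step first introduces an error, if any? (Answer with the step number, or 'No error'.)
Step 3

Step 3 is incorrect due to a sign flip.
The step shows: -12*u**2
The correct value should be: 12*u**2

Explanation: The sign of the whole expression was flipped: the term 12*u**2 was incorrectly written as -12*u**2
The later steps are derived from this incorrect expression, so the error originates in Step 3.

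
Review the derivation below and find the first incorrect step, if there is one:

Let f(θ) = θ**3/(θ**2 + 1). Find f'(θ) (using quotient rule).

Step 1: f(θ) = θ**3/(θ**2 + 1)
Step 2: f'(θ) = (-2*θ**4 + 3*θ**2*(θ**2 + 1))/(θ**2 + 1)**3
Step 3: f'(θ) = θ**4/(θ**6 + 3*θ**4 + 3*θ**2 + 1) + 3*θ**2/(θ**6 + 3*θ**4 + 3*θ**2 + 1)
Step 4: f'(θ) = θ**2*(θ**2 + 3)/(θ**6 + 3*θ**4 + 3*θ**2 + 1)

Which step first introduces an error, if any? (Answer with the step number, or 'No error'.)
Step 2

Step 2 is incorrect due to a wrong exponent.
The step shows: (-2*θ**4 + 3*θ**2*(θ**2 + 1))/(θ**2 + 1)**3
The correct value should be: (-2*θ**4 + 3*θ**2*(θ**2 + 1))/(θ**2 + 1)**2

Explanation: The exponent -2 on θ**2 + 1 was incorrectly written as -3: the term (-2*θ**4 + 3*θ**2*(θ**2 + 1))/(θ**2 + 1)**2 was incorrectly written as (-2*θ**4 + 3*θ**2*(θ**2 + 1))/(θ**2 + 1)**3
The later steps are derived from this incorrect expression, so the error originates in Step 2.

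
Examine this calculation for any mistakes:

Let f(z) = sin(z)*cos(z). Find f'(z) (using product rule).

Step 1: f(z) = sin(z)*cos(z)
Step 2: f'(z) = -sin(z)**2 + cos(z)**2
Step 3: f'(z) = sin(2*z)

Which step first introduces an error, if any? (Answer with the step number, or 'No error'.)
Step 3

Step 3 is incorrect due to a wrong trig function.
The step shows: sin(2*z)
The correct value should be: cos(2*z)

Explanation: cos(2*z) was incorrectly written as sin(2*z): the term cos(2*z) was incorrectly written as sin(2*z)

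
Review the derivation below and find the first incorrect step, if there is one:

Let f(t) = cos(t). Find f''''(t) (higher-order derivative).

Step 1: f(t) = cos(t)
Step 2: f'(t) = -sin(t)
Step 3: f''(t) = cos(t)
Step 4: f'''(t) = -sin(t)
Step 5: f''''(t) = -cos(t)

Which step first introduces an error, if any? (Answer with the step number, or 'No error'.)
Step 3

Step 3 is incorrect due to a sign flip.
The step shows: cos(t)
The correct value should be: -cos(t)

Explanation: The sign of the whole expression was flipped: the term -cos(t) was incorrectly written as cos(t)
The later steps are derived from this incorrect expression, so the error originates in Step 3.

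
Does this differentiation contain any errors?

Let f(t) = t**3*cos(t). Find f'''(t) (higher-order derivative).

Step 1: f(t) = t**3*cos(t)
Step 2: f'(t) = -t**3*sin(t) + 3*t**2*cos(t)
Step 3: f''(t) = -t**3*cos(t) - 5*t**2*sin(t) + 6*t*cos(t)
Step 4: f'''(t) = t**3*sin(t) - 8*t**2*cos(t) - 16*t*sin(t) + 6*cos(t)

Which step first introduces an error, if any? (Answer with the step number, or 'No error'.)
Step 3

Step 3 is incorrect due to a wrong coefficient.
The step shows: -t**3*cos(t) - 5*t**2*sin(t) + 6*t*cos(t)
The correct value should be: -t**3*cos(t) - 6*t**2*sin(t) + 6*t*cos(t)

Explanation: The coefficient -6 was incorrectly written as -5: the term -6*t**2*sin(t) was incorrectly written as -5*t**2*sin(t)
The later steps are derived from this incorrect expression, so the error originates in Step 3.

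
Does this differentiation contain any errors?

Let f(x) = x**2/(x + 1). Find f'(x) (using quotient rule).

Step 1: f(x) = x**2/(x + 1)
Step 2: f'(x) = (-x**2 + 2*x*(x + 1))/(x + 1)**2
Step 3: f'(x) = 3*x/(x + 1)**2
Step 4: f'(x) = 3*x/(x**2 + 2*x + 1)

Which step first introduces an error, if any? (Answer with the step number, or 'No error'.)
Step 3

Step 3 is incorrect due to a wrong exponent.
The step shows: 3*x/(x + 1)**2
The correct value should be: (x**2 + 2*x)/(x + 1)**2

Explanation: The exponent 2 on x was incorrectly written as 1: the term (x**2 + 2*x)/(x + 1)**2 was incorrectly written as 3*x/(x + 1)**2
The later steps are derived from this incorrect expression, so the error originates in Step 3.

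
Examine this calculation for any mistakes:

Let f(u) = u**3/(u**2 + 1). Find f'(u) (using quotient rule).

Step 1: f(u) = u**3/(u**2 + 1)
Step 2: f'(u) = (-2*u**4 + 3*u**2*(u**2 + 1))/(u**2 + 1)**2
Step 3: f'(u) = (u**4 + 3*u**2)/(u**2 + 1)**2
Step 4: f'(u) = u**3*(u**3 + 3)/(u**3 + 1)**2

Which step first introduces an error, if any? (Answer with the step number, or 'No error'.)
Step 4

Step 4 is incorrect due to a wrong exponent.
The step shows: u**3*(u**3 + 3)/(u**3 + 1)**2
The correct value should be: u**2*(u**2 + 3)/(u**2 + 1)**2

Explanation: The exponent 2 on u was incorrectly written as 3: the term u**2*(u**2 + 3)/(u**2 + 1)**2 was incorrectly written as u**3*(u**3 + 3)/(u**3 + 1)**2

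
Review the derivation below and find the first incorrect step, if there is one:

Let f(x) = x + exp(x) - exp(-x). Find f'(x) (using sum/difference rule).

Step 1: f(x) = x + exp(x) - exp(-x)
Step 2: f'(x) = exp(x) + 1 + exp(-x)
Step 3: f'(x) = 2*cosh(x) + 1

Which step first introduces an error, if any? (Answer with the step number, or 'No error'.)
No error

All steps in this derivation are correct.
The final answer f'(x) = 2*cosh(x) + 1 is valid.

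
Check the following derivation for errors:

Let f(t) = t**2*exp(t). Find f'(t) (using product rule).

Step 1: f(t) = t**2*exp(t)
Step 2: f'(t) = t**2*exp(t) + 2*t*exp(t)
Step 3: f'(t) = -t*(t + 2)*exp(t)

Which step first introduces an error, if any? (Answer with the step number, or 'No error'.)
Step 3

Step 3 is incorrect due to a sign flip.
The step shows: -t*(t + 2)*exp(t)
The correct value should be: t*(t + 2)*exp(t)

Explanation: The sign of the whole expression was flipped: the term t*(t + 2)*exp(t) was incorrectly written as -t*(t + 2)*exp(t)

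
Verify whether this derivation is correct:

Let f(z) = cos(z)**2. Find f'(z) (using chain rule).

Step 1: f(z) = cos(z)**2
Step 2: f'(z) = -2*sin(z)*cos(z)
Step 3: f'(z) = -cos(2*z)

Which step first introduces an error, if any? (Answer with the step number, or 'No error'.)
Step 3

Step 3 is incorrect due to a wrong trig function.
The step shows: -cos(2*z)
The correct value should be: -sin(2*z)

Explanation: sin(2*z) was incorrectly written as cos(2*z): the term -sin(2*z) was incorrectly written as -cos(2*z)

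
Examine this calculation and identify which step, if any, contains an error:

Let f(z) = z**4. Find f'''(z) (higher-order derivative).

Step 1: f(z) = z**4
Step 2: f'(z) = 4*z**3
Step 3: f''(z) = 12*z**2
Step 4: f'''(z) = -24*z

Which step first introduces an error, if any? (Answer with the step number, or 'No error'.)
Step 4

Step 4 is incorrect due to a sign flip.
The step shows: -24*z
The correct value should be: 24*z

Explanation: The sign of the whole expression was flipped: the term 24*z was incorrectly written as -24*z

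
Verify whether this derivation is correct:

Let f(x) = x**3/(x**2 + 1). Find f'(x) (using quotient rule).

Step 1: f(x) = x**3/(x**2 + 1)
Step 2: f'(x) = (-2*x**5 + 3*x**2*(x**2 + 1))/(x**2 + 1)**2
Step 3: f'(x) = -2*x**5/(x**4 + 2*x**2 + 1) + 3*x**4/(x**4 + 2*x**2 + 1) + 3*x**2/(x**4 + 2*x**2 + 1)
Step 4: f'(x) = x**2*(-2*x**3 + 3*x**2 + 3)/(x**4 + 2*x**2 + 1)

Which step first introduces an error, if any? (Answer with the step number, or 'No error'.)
Step 2

Step 2 is incorrect due to a wrong exponent.
The step shows: (-2*x**5 + 3*x**2*(x**2 + 1))/(x**2 + 1)**2
The correct value should be: (-2*x**4 + 3*x**2*(x**2 + 1))/(x**2 + 1)**2

Explanation: The exponent 4 on x was incorrectly written as 5: the term (-2*x**4 + 3*x**2*(x**2 + 1))/(x**2 + 1)**2 was incorrectly written as (-2*x**5 + 3*x**2*(x**2 + 1))/(x**2 + 1)**2
The later steps are derived from this incorrect expression, so the error originates in Step 2.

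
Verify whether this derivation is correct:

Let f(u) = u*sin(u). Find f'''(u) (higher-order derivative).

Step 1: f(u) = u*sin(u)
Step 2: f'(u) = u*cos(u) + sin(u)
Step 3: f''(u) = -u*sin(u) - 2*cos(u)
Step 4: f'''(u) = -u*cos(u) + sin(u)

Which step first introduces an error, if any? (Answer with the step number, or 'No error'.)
Step 3

Step 3 is incorrect due to a sign flip.
The step shows: -u*sin(u) - 2*cos(u)
The correct value should be: -u*sin(u) + 2*cos(u)

Explanation: The sign of one term was flipped: the term 2*cos(u) was incorrectly written as -2*cos(u)
The later steps are derived from this incorrect expression, so the error originates in Step 3.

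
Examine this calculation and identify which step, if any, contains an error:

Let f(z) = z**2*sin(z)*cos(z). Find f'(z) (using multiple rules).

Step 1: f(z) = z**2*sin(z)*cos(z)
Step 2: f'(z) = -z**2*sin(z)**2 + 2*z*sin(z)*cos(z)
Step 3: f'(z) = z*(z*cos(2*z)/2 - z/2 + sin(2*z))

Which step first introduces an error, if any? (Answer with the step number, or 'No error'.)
Step 2

Step 2 is incorrect due to a dropped term.
The step shows: -z**2*sin(z)**2 + 2*z*sin(z)*cos(z)
The correct value should be: -z**2*sin(z)**2 + z**2*cos(z)**2 + 2*z*sin(z)*cos(z)

Explanation: A term was dropped: the term z**2*cos(z)**2 was incorrectly omitted
The later steps are derived from this incorrect expression, so the error originates in Step 2.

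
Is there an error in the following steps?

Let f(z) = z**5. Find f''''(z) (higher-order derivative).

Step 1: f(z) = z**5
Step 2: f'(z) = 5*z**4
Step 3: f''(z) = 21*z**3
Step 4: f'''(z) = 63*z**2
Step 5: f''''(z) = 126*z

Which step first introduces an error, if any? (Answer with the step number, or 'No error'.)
Step 3

Step 3 is incorrect due to a wrong coefficient.
The step shows: 21*z**3
The correct value should be: 20*z**3

Explanation: The coefficient 20 was incorrectly written as 21: the term 20*z**3 was incorrectly written as 21*z**3
The later steps are derived from this incorrect expression, so the error originates in Step 3.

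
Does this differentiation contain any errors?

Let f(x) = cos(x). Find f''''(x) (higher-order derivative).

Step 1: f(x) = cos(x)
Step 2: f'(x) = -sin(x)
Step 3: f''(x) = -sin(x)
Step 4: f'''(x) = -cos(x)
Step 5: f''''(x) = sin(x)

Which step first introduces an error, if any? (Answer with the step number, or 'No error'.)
Step 3

Step 3 is incorrect due to a wrong trig function.
The step shows: -sin(x)
The correct value should be: -cos(x)

Explanation: cos(x) was incorrectly written as sin(x): the term -cos(x) was incorrectly written as -sin(x)
The later steps are derived from this incorrect expression, so the error originates in Step 3.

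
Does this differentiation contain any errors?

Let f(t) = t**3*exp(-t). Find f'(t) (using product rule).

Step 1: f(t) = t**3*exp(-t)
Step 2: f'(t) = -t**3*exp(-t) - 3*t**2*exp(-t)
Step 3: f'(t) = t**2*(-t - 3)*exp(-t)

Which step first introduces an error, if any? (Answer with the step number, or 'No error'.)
Step 2

Step 2 is incorrect due to a sign flip.
The step shows: -t**3*exp(-t) - 3*t**2*exp(-t)
The correct value should be: -t**3*exp(-t) + 3*t**2*exp(-t)

Explanation: The sign of one term was flipped: the term 3*t**2*exp(-t) was incorrectly written as -3*t**2*exp(-t)
The later steps are derived from this incorrect expression, so the error originates in Step 2.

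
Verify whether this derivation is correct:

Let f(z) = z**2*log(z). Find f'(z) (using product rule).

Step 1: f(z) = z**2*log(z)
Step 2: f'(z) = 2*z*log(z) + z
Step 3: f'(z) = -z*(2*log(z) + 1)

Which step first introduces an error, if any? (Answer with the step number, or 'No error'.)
Step 3

Step 3 is incorrect due to a sign flip.
The step shows: -z*(2*log(z) + 1)
The correct value should be: z*(2*log(z) + 1)

Explanation: The sign of the whole expression was flipped: the term z*(2*log(z) + 1) was incorrectly written as -z*(2*log(z) + 1)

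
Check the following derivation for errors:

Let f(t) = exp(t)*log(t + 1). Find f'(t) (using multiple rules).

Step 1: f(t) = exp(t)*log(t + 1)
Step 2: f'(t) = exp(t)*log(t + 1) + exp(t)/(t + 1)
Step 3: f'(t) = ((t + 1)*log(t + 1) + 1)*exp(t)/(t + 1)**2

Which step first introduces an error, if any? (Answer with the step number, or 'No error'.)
Step 3

Step 3 is incorrect due to a wrong exponent.
The step shows: ((t + 1)*log(t + 1) + 1)*exp(t)/(t + 1)**2
The correct value should be: ((t + 1)*log(t + 1) + 1)*exp(t)/(t + 1)

Explanation: The exponent -1 on t + 1 was incorrectly written as -2: the term ((t + 1)*log(t + 1) + 1)*exp(t)/(t + 1) was incorrectly written as ((t + 1)*log(t + 1) + 1)*exp(t)/(t + 1)**2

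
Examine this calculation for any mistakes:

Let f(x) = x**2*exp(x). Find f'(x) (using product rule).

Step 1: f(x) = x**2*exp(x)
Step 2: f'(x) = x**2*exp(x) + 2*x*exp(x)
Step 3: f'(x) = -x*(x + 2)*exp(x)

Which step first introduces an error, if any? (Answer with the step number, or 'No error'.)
Step 3

Step 3 is incorrect due to a sign flip.
The step shows: -x*(x + 2)*exp(x)
The correct value should be: x*(x + 2)*exp(x)

Explanation: The sign of the whole expression was flipped: the term x*(x + 2)*exp(x) was incorrectly written as -x*(x + 2)*exp(x)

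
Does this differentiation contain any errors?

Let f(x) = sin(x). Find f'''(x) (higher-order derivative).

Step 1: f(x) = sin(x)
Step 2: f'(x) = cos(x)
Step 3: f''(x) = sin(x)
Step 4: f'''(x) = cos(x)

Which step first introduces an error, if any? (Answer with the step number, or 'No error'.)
Step 3

Step 3 is incorrect due to a sign flip.
The step shows: sin(x)
The correct value should be: -sin(x)

Explanation: The sign of the whole expression was flipped: the term -sin(x) was incorrectly written as sin(x)
The later steps are derived from this incorrect expression, so the error originates in Step 3.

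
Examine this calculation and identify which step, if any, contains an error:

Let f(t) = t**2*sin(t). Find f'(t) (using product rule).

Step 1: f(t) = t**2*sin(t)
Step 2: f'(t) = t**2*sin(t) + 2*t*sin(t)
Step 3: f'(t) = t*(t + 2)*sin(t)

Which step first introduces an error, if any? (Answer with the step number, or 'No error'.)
Step 2

Step 2 is incorrect due to a wrong trig function.
The step shows: t**2*sin(t) + 2*t*sin(t)
The correct value should be: t**2*cos(t) + 2*t*sin(t)

Explanation: cos(t) was incorrectly written as sin(t): the term t**2*cos(t) was incorrectly written as t**2*sin(t)
The later steps are derived from this incorrect expression, so the error originates in Step 2.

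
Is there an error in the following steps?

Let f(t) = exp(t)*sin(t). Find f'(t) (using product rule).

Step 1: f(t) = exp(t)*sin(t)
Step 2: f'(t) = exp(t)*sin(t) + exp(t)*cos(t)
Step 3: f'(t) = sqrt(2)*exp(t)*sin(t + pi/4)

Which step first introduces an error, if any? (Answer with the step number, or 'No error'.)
No error

All steps in this derivation are correct.
The final answer f'(t) = sqrt(2)*exp(t)*sin(t + pi/4) is valid.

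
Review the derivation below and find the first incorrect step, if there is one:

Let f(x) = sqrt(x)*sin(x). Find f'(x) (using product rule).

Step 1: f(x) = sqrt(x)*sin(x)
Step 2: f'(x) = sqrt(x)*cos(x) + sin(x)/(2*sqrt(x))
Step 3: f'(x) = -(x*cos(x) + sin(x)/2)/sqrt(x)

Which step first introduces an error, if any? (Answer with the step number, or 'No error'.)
Step 3

Step 3 is incorrect due to a sign flip.
The step shows: -(x*cos(x) + sin(x)/2)/sqrt(x)
The correct value should be: (x*cos(x) + sin(x)/2)/sqrt(x)

Explanation: The sign of the whole expression was flipped: the term (x*cos(x) + sin(x)/2)/sqrt(x) was incorrectly written as -(x*cos(x) + sin(x)/2)/sqrt(x)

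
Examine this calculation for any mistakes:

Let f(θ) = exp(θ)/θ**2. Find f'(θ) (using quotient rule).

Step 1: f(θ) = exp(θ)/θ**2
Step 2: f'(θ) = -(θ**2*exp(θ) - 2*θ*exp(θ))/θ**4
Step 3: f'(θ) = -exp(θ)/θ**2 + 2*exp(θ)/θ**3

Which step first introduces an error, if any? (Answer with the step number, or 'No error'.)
Step 2

Step 2 is incorrect due to a sign flip.
The step shows: -(θ**2*exp(θ) - 2*θ*exp(θ))/θ**4
The correct value should be: (θ**2*exp(θ) - 2*θ*exp(θ))/θ**4

Explanation: The sign of the whole expression was flipped: the term (θ**2*exp(θ) - 2*θ*exp(θ))/θ**4 was incorrectly written as -(θ**2*exp(θ) - 2*θ*exp(θ))/θ**4
The later steps are derived from this incorrect expression, so the error originates in Step 2.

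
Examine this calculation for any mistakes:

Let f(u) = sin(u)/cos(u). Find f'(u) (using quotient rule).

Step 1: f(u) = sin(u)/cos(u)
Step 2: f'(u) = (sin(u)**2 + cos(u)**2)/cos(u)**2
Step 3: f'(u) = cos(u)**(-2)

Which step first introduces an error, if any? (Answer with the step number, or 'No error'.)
No error

All steps in this derivation are correct.
The final answer f'(u) = cos(u)**(-2) is valid.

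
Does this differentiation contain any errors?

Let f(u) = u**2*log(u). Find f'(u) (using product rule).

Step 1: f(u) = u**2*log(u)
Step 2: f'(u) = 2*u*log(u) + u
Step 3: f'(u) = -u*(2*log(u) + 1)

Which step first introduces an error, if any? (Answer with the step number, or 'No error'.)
Step 3

Step 3 is incorrect due to a sign flip.
The step shows: -u*(2*log(u) + 1)
The correct value should be: u*(2*log(u) + 1)

Explanation: The sign of the whole expression was flipped: the term u*(2*log(u) + 1) was incorrectly written as -u*(2*log(u) + 1)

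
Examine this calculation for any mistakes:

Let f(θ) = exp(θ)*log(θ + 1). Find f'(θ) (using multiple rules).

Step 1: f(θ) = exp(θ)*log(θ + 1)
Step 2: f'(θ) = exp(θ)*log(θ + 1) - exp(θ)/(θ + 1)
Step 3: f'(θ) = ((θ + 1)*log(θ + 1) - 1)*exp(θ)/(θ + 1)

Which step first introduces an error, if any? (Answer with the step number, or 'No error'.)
Step 2

Step 2 is incorrect due to a sign flip.
The step shows: exp(θ)*log(θ + 1) - exp(θ)/(θ + 1)
The correct value should be: exp(θ)*log(θ + 1) + exp(θ)/(θ + 1)

Explanation: The sign of one term was flipped: the term exp(θ)/(θ + 1) was incorrectly written as -exp(θ)/(θ + 1)
The later steps are derived from this incorrect expression, so the error originates in Step 2.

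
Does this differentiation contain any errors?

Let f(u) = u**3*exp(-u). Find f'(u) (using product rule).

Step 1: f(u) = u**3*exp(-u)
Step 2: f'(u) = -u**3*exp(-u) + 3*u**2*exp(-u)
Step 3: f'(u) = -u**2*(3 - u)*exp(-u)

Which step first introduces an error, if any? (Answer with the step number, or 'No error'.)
Step 3

Step 3 is incorrect due to a sign flip.
The step shows: -u**2*(3 - u)*exp(-u)
The correct value should be: u**2*(3 - u)*exp(-u)

Explanation: The sign of the whole expression was flipped: the term u**2*(3 - u)*exp(-u) was incorrectly written as -u**2*(3 - u)*exp(-u)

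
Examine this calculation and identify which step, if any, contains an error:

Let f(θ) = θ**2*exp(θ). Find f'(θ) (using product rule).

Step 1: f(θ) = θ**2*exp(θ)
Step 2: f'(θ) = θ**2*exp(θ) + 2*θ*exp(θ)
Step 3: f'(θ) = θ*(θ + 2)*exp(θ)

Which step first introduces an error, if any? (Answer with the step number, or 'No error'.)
No error

All steps in this derivation are correct.
The final answer f'(θ) = θ*(θ + 2)*exp(θ) is valid.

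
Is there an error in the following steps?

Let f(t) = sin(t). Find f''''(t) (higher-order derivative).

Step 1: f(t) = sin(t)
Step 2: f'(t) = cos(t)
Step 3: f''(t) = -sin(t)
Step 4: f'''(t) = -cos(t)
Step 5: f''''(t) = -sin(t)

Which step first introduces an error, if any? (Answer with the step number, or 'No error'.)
Step 5

Step 5 is incorrect due to a sign flip.
The step shows: -sin(t)
The correct value should be: sin(t)

Explanation: The sign of the whole expression was flipped: the term sin(t) was incorrectly written as -sin(t)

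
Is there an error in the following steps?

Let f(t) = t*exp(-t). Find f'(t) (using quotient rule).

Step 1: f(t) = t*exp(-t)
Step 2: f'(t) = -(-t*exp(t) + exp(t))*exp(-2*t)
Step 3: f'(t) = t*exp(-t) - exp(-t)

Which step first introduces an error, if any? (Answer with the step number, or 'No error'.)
Step 2

Step 2 is incorrect due to a sign flip.
The step shows: -(-t*exp(t) + exp(t))*exp(-2*t)
The correct value should be: (-t*exp(t) + exp(t))*exp(-2*t)

Explanation: The sign of the whole expression was flipped: the term (-t*exp(t) + exp(t))*exp(-2*t) was incorrectly written as -(-t*exp(t) + exp(t))*exp(-2*t)
The later steps are derived from this incorrect expression, so the error originates in Step 2.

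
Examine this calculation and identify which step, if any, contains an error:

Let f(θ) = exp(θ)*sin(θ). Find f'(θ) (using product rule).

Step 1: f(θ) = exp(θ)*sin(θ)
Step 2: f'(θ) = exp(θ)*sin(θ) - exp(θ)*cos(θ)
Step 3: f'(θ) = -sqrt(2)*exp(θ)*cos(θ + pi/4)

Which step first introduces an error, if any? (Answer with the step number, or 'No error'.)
Step 2

Step 2 is incorrect due to a sign flip.
The step shows: exp(θ)*sin(θ) - exp(θ)*cos(θ)
The correct value should be: exp(θ)*sin(θ) + exp(θ)*cos(θ)

Explanation: The sign of one term was flipped: the term exp(θ)*cos(θ) was incorrectly written as -exp(θ)*cos(θ)
The later steps are derived from this incorrect expression, so the error originates in Step 2.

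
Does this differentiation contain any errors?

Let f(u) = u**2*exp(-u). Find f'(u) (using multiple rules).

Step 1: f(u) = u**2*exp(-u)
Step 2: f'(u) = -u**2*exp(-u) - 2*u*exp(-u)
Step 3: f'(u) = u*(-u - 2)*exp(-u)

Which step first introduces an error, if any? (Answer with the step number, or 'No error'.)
Step 2

Step 2 is incorrect due to a sign flip.
The step shows: -u**2*exp(-u) - 2*u*exp(-u)
The correct value should be: -u**2*exp(-u) + 2*u*exp(-u)

Explanation: The sign of one term was flipped: the term 2*u*exp(-u) was incorrectly written as -2*u*exp(-u)
The later steps are derived from this incorrect expression, so the error originates in Step 2.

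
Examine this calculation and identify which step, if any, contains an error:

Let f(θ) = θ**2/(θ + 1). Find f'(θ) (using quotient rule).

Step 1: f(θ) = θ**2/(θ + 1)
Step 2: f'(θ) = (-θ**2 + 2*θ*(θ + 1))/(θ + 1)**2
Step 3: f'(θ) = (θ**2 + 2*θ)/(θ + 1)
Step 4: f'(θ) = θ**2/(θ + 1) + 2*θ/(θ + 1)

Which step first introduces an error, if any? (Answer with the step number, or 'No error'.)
Step 3

Step 3 is incorrect due to a wrong exponent.
The step shows: (θ**2 + 2*θ)/(θ + 1)
The correct value should be: (θ**2 + 2*θ)/(θ + 1)**2

Explanation: The exponent -2 on θ + 1 was incorrectly written as -1: the term (θ**2 + 2*θ)/(θ + 1)**2 was incorrectly written as (θ**2 + 2*θ)/(θ + 1)
The later steps are derived from this incorrect expression, so the error originates in Step 3.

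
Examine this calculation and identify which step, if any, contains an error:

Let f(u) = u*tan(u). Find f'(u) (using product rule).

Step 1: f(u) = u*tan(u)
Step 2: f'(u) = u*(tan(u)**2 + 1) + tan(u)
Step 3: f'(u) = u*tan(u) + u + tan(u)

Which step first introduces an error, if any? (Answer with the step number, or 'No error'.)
Step 3

Step 3 is incorrect due to a wrong exponent.
The step shows: u*tan(u) + u + tan(u)
The correct value should be: u*tan(u)**2 + u + tan(u)

Explanation: The exponent 2 on tan(u) was incorrectly written as 1: the term u*tan(u)**2 was incorrectly written as u*tan(u)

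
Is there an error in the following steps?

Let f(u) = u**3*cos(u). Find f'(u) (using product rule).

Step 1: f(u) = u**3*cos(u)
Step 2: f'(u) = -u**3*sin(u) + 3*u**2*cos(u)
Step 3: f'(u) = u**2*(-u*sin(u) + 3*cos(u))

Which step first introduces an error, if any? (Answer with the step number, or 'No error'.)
No error

All steps in this derivation are correct.
The final answer f'(u) = u**2*(-u*sin(u) + 3*cos(u)) is valid.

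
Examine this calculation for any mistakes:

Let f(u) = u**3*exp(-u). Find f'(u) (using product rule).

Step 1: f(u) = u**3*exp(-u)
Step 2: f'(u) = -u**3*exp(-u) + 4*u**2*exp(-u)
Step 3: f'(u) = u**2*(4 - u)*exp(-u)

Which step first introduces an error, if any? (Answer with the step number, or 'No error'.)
Step 2

Step 2 is incorrect due to a wrong coefficient.
The step shows: -u**3*exp(-u) + 4*u**2*exp(-u)
The correct value should be: -u**3*exp(-u) + 3*u**2*exp(-u)

Explanation: The coefficient 3 was incorrectly written as 4: the term 3*u**2*exp(-u) was incorrectly written as 4*u**2*exp(-u)
The later steps are derived from this incorrect expression, so the error originates in Step 2.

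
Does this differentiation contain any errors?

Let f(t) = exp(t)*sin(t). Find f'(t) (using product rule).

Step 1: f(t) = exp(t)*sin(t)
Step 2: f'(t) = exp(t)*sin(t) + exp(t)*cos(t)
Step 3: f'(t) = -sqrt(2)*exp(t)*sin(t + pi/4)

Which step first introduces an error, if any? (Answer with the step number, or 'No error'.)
Step 3

Step 3 is incorrect due to a sign flip.
The step shows: -sqrt(2)*exp(t)*sin(t + pi/4)
The correct value should be: sqrt(2)*exp(t)*sin(t + pi/4)

Explanation: The sign of the whole expression was flipped: the term sqrt(2)*exp(t)*sin(t + pi/4) was incorrectly written as -sqrt(2)*exp(t)*sin(t + pi/4)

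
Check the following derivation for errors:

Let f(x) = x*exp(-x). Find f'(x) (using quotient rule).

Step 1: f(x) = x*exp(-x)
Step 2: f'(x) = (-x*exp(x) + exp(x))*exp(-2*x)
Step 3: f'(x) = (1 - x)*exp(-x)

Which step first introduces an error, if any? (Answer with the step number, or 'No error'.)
No error

All steps in this derivation are correct.
The final answer f'(x) = (1 - x)*exp(-x) is valid.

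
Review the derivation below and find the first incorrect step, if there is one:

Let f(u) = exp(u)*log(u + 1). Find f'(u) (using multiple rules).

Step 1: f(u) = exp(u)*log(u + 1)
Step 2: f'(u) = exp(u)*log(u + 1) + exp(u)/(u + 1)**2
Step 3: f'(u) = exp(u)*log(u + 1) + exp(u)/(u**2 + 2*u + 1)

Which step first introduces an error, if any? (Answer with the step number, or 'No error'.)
Step 2

Step 2 is incorrect due to a wrong exponent.
The step shows: exp(u)*log(u + 1) + exp(u)/(u + 1)**2
The correct value should be: exp(u)*log(u + 1) + exp(u)/(u + 1)

Explanation: The exponent -1 on u + 1 was incorrectly written as -2: the term exp(u)/(u + 1) was incorrectly written as exp(u)/(u + 1)**2
The later steps are derived from this incorrect expression, so the error originates in Step 2.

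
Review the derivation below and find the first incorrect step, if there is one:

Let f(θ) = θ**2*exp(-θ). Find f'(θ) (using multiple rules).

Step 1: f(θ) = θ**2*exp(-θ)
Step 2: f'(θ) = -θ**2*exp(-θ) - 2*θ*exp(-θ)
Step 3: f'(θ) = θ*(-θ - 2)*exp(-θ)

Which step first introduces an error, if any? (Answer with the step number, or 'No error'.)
Step 2

Step 2 is incorrect due to a sign flip.
The step shows: -θ**2*exp(-θ) - 2*θ*exp(-θ)
The correct value should be: -θ**2*exp(-θ) + 2*θ*exp(-θ)

Explanation: The sign of one term was flipped: the term 2*θ*exp(-θ) was incorrectly written as -2*θ*exp(-θ)
The later steps are derived from this incorrect expression, so the error originates in Step 2.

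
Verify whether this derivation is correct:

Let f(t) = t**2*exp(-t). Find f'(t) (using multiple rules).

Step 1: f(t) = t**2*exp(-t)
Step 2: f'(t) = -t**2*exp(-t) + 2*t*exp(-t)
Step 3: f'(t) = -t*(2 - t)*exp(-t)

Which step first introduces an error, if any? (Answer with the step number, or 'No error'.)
Step 3

Step 3 is incorrect due to a sign flip.
The step shows: -t*(2 - t)*exp(-t)
The correct value should be: t*(2 - t)*exp(-t)

Explanation: The sign of the whole expression was flipped: the term t*(2 - t)*exp(-t) was incorrectly written as -t*(2 - t)*exp(-t)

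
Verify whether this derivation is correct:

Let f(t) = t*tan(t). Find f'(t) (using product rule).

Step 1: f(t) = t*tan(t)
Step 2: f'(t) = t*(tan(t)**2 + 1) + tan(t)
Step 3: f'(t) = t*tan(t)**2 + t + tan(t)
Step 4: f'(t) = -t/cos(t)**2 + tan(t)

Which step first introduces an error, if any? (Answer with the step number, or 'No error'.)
Step 4

Step 4 is incorrect due to a sign flip.
The step shows: -t/cos(t)**2 + tan(t)
The correct value should be: t/cos(t)**2 + tan(t)

Explanation: The sign of one term was flipped: the term t/cos(t)**2 was incorrectly written as -t/cos(t)**2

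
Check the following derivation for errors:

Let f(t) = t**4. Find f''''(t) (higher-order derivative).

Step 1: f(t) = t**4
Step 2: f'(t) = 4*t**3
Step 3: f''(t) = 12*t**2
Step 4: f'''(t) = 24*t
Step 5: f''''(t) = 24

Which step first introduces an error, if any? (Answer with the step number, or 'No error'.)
No error

All steps in this derivation are correct.
The final answer f''''(t) = 24 is valid.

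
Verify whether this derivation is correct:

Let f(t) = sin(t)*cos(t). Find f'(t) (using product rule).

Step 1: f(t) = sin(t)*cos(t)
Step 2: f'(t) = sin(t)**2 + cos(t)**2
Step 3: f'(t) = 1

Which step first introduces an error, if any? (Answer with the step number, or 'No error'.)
Step 2

Step 2 is incorrect due to a sign flip.
The step shows: sin(t)**2 + cos(t)**2
The correct value should be: -sin(t)**2 + cos(t)**2

Explanation: The sign of one term was flipped: the term -sin(t)**2 was incorrectly written as sin(t)**2
The later steps are derived from this incorrect expression, so the error originates in Step 2.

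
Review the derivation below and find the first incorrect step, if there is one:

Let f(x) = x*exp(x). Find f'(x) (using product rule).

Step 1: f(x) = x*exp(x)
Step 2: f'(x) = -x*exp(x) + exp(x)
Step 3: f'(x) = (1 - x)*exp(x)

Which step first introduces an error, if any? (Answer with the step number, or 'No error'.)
Step 2

Step 2 is incorrect due to a sign flip.
The step shows: -x*exp(x) + exp(x)
The correct value should be: x*exp(x) + exp(x)

Explanation: The sign of one term was flipped: the term x*exp(x) was incorrectly written as -x*exp(x)
The later steps are derived from this incorrect expression, so the error originates in Step 2.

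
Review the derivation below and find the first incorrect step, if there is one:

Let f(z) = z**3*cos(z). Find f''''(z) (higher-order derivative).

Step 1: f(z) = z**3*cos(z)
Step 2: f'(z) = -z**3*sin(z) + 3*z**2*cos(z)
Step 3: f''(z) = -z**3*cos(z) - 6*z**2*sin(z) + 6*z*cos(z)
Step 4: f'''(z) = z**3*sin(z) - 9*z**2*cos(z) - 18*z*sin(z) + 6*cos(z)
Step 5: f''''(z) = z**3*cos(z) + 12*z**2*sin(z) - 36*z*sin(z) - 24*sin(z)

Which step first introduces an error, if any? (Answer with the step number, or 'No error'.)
Step 5

Step 5 is incorrect due to a wrong trig function.
The step shows: z**3*cos(z) + 12*z**2*sin(z) - 36*z*sin(z) - 24*sin(z)
The correct value should be: z**3*cos(z) + 12*z**2*sin(z) - 36*z*cos(z) - 24*sin(z)

Explanation: cos(z) was incorrectly written as sin(z): the term -36*z*cos(z) was incorrectly written as -36*z*sin(z)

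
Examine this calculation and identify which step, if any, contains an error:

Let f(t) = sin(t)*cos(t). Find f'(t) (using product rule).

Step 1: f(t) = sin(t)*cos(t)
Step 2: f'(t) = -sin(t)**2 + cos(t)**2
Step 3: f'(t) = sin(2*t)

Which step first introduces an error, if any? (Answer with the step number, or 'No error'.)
Step 3

Step 3 is incorrect due to a wrong trig function.
The step shows: sin(2*t)
The correct value should be: cos(2*t)

Explanation: cos(2*t) was incorrectly written as sin(2*t): the term cos(2*t) was incorrectly written as sin(2*t)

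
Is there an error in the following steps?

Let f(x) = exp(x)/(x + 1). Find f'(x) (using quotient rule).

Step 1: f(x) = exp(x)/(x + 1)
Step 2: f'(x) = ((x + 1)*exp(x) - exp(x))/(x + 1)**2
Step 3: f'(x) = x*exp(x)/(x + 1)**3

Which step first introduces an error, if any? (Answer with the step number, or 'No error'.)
Step 3

Step 3 is incorrect due to a wrong exponent.
The step shows: x*exp(x)/(x + 1)**3
The correct value should be: x*exp(x)/(x + 1)**2

Explanation: The exponent -2 on x + 1 was incorrectly written as -3: the term x*exp(x)/(x + 1)**2 was incorrectly written as x*exp(x)/(x + 1)**3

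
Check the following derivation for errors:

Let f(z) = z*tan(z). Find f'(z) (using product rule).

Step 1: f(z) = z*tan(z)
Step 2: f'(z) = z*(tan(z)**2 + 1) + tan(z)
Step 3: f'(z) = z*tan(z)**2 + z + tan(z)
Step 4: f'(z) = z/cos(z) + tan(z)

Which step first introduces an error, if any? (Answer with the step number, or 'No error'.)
Step 4

Step 4 is incorrect due to a wrong exponent.
The step shows: z/cos(z) + tan(z)
The correct value should be: z/cos(z)**2 + tan(z)

Explanation: The exponent -2 on cos(z) was incorrectly written as -1: the term z/cos(z)**2 was incorrectly written as z/cos(z)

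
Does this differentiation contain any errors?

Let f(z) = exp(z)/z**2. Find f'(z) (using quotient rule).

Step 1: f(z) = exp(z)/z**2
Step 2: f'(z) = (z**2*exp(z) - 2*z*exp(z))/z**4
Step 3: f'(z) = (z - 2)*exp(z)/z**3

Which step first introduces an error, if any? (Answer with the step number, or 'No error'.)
No error

All steps in this derivation are correct.
The final answer f'(z) = (z - 2)*exp(z)/z**3 is valid.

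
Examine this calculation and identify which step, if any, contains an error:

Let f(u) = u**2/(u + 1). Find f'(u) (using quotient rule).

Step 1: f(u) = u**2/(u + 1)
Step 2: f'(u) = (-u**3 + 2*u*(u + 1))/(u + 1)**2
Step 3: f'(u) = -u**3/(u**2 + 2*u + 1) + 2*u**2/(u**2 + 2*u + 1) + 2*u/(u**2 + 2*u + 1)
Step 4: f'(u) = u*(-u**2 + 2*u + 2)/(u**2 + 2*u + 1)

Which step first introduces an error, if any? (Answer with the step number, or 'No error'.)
Step 2

Step 2 is incorrect due to a wrong exponent.
The step shows: (-u**3 + 2*u*(u + 1))/(u + 1)**2
The correct value should be: (-u**2 + 2*u*(u + 1))/(u + 1)**2

Explanation: The exponent 2 on u was incorrectly written as 3: the term (-u**2 + 2*u*(u + 1))/(u + 1)**2 was incorrectly written as (-u**3 + 2*u*(u + 1))/(u + 1)**2
The later steps are derived from this incorrect expression, so the error originates in Step 2.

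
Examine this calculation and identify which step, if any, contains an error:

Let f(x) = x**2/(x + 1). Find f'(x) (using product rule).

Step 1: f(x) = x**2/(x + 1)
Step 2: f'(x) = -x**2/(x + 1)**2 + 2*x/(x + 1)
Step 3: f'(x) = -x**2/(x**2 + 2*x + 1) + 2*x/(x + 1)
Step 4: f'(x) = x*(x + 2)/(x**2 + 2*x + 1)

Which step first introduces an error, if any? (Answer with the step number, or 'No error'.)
No error

All steps in this derivation are correct.
The final answer f'(x) = x*(x + 2)/(x**2 + 2*x + 1) is valid.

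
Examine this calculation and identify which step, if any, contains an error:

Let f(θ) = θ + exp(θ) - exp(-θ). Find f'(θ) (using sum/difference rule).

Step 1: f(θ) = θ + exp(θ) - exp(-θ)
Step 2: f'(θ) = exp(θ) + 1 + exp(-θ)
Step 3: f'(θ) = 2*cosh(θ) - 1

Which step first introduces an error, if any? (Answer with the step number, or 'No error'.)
Step 3

Step 3 is incorrect due to a sign flip.
The step shows: 2*cosh(θ) - 1
The correct value should be: 2*cosh(θ) + 1

Explanation: The sign of one term was flipped: the term 1 was incorrectly written as -1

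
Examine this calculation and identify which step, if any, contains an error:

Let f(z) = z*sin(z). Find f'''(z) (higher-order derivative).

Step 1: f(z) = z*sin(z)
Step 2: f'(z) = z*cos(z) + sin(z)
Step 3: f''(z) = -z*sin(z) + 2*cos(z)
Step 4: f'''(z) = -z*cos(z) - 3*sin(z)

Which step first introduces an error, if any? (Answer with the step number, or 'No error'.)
No error

All steps in this derivation are correct.
The final answer f'''(z) = -z*cos(z) - 3*sin(z) is valid.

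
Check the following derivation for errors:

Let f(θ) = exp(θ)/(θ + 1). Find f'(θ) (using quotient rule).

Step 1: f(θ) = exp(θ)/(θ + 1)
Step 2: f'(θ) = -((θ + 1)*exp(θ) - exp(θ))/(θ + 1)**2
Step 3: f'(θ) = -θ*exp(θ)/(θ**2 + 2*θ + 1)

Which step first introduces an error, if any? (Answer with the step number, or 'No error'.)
Step 2

Step 2 is incorrect due to a sign flip.
The step shows: -((θ + 1)*exp(θ) - exp(θ))/(θ + 1)**2
The correct value should be: ((θ + 1)*exp(θ) - exp(θ))/(θ + 1)**2

Explanation: The sign of the whole expression was flipped: the term ((θ + 1)*exp(θ) - exp(θ))/(θ + 1)**2 was incorrectly written as -((θ + 1)*exp(θ) - exp(θ))/(θ + 1)**2
The later steps are derived from this incorrect expression, so the error originates in Step 2.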